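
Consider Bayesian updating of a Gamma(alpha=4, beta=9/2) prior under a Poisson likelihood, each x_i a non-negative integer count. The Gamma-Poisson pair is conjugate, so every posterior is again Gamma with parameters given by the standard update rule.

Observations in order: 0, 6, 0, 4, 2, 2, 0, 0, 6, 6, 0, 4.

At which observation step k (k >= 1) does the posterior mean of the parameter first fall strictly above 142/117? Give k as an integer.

obs 1: x=0 → posterior Gamma(4, 11/2)
obs 2: x=6 → posterior Gamma(10, 13/2)
obs 3: x=0 → posterior Gamma(10, 15/2)
obs 4: x=4 → posterior Gamma(14, 17/2)
obs 5: x=2 → posterior Gamma(16, 19/2)
obs 6: x=2 → posterior Gamma(18, 21/2)
obs 7: x=0 → posterior Gamma(18, 23/2)
obs 8: x=0 → posterior Gamma(18, 25/2)
obs 9: x=6 → posterior Gamma(24, 27/2)
obs 10: x=6 → posterior Gamma(30, 29/2)
obs 11: x=0 → posterior Gamma(30, 31/2)
obs 12: x=4 → posterior Gamma(34, 33/2)

k = 2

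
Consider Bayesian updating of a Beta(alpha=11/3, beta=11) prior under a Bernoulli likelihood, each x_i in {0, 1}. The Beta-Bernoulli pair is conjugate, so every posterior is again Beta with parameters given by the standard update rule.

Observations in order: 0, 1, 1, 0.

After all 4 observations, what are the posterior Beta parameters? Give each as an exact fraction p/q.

alpha=17/3, beta=13

obs 1: x=0 → posterior Beta(11/3, 12)
obs 2: x=1 → posterior Beta(14/3, 12)
obs 3: x=1 → posterior Beta(17/3, 12)
obs 4: x=0 → posterior Beta(17/3, 13)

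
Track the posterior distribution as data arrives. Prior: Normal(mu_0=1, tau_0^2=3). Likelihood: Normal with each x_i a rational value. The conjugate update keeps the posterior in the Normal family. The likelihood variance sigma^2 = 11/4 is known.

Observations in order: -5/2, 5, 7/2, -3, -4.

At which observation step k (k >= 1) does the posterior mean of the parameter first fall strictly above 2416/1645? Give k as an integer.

k = 3

obs 1: x=-5/2 → posterior Normal(-19/23, 33/23)
obs 2: x=5 → posterior Normal(41/35, 33/35)
obs 3: x=7/2 → posterior Normal(83/47, 33/47)
obs 4: x=-3 → posterior Normal(47/59, 33/59)
obs 5: x=-4 → posterior Normal(-1/71, 33/71)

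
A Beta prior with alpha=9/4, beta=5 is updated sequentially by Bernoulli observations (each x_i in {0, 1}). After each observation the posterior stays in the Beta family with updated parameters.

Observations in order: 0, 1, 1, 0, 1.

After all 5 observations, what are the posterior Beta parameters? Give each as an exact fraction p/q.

obs 1: x=0 → posterior Beta(9/4, 6)
obs 2: x=1 → posterior Beta(13/4, 6)
obs 3: x=1 → posterior Beta(17/4, 6)
obs 4: x=0 → posterior Beta(17/4, 7)
obs 5: x=1 → posterior Beta(21/4, 7)

alpha=21/4, beta=7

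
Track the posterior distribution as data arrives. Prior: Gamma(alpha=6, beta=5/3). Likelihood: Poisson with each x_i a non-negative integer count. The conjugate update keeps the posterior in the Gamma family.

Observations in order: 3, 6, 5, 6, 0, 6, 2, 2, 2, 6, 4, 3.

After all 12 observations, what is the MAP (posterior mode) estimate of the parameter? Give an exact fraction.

150/41

obs 1: x=3 → posterior Gamma(9, 8/3)
obs 2: x=6 → posterior Gamma(15, 11/3)
obs 3: x=5 → posterior Gamma(20, 14/3)
obs 4: x=6 → posterior Gamma(26, 17/3)
obs 5: x=0 → posterior Gamma(26, 20/3)
obs 6: x=6 → posterior Gamma(32, 23/3)
obs 7: x=2 → posterior Gamma(34, 26/3)
obs 8: x=2 → posterior Gamma(36, 29/3)
obs 9: x=2 → posterior Gamma(38, 32/3)
obs 10: x=6 → posterior Gamma(44, 35/3)
obs 11: x=4 → posterior Gamma(48, 38/3)
obs 12: x=3 → posterior Gamma(51, 41/3)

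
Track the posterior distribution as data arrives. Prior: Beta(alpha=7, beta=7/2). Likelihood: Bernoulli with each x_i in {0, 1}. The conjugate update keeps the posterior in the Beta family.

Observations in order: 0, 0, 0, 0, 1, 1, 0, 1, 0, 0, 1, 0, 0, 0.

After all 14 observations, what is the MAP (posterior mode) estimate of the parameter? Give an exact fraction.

4/9

obs 1: x=0 → posterior Beta(7, 9/2)
obs 2: x=0 → posterior Beta(7, 11/2)
obs 3: x=0 → posterior Beta(7, 13/2)
obs 4: x=0 → posterior Beta(7, 15/2)
obs 5: x=1 → posterior Beta(8, 15/2)
obs 6: x=1 → posterior Beta(9, 15/2)
obs 7: x=0 → posterior Beta(9, 17/2)
obs 8: x=1 → posterior Beta(10, 17/2)
obs 9: x=0 → posterior Beta(10, 19/2)
obs 10: x=0 → posterior Beta(10, 21/2)
obs 11: x=1 → posterior Beta(11, 21/2)
obs 12: x=0 → posterior Beta(11, 23/2)
obs 13: x=0 → posterior Beta(11, 25/2)
obs 14: x=0 → posterior Beta(11, 27/2)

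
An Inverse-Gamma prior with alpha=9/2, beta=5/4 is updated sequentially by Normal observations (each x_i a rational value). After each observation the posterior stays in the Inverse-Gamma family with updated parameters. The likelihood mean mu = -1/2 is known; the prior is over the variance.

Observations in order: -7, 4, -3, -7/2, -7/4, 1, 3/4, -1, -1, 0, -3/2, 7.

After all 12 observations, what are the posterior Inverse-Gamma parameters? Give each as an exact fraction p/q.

alpha=21/2, beta=1149/16

obs 1: x=-7 → posterior Inverse-Gamma(5, 179/8)
obs 2: x=4 → posterior Inverse-Gamma(11/2, 65/2)
obs 3: x=-3 → posterior Inverse-Gamma(6, 285/8)
obs 4: x=-7/2 → posterior Inverse-Gamma(13/2, 321/8)
obs 5: x=-7/4 → posterior Inverse-Gamma(7, 1309/32)
obs 6: x=1 → posterior Inverse-Gamma(15/2, 1345/32)
obs 7: x=3/4 → posterior Inverse-Gamma(8, 685/16)
obs 8: x=-1 → posterior Inverse-Gamma(17/2, 687/16)
obs 9: x=-1 → posterior Inverse-Gamma(9, 689/16)
obs 10: x=0 → posterior Inverse-Gamma(19/2, 691/16)
obs 11: x=-3/2 → posterior Inverse-Gamma(10, 699/16)
obs 12: x=7 → posterior Inverse-Gamma(21/2, 1149/16)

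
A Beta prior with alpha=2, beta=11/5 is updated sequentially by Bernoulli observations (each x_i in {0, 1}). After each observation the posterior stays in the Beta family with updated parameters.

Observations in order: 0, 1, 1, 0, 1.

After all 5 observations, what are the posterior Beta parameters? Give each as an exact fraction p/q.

obs 1: x=0 → posterior Beta(2, 16/5)
obs 2: x=1 → posterior Beta(3, 16/5)
obs 3: x=1 → posterior Beta(4, 16/5)
obs 4: x=0 → posterior Beta(4, 21/5)
obs 5: x=1 → posterior Beta(5, 21/5)

alpha=5, beta=21/5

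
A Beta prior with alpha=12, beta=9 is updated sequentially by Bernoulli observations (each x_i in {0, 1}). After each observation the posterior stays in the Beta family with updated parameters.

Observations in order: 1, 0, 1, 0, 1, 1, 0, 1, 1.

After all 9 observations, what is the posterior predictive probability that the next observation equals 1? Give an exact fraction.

3/5

obs 1: x=1 → posterior Beta(13, 9)
obs 2: x=0 → posterior Beta(13, 10)
obs 3: x=1 → posterior Beta(14, 10)
obs 4: x=0 → posterior Beta(14, 11)
obs 5: x=1 → posterior Beta(15, 11)
obs 6: x=1 → posterior Beta(16, 11)
obs 7: x=0 → posterior Beta(16, 12)
obs 8: x=1 → posterior Beta(17, 12)
obs 9: x=1 → posterior Beta(18, 12)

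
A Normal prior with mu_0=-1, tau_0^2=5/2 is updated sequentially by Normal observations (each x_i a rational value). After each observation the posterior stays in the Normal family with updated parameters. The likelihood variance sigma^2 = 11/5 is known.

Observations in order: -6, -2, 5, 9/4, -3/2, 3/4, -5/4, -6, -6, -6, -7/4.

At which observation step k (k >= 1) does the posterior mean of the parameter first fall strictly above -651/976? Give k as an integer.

k = 4

obs 1: x=-6 → posterior Normal(-172/47, 55/47)
obs 2: x=-2 → posterior Normal(-37/12, 55/72)
obs 3: x=5 → posterior Normal(-1, 55/97)
obs 4: x=9/4 → posterior Normal(-163/488, 55/122)
obs 5: x=-3/2 → posterior Normal(-313/588, 55/147)
obs 6: x=3/4 → posterior Normal(-119/344, 55/172)
obs 7: x=-5/4 → posterior Normal(-363/788, 55/197)
obs 8: x=-6 → posterior Normal(-321/296, 55/222)
obs 9: x=-6 → posterior Normal(-1563/988, 55/247)
obs 10: x=-6 → posterior Normal(-2163/1088, 55/272)
obs 11: x=-7/4 → posterior Normal(-1169/594, 5/27)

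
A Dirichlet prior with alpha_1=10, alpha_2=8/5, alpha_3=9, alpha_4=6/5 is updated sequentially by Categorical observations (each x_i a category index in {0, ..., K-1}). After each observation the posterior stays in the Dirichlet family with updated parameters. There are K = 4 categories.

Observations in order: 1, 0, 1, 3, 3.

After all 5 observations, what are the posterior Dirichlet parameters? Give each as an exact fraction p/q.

obs 1: x=1 → posterior Dirichlet(10, 13/5, 9, 6/5)
obs 2: x=0 → posterior Dirichlet(11, 13/5, 9, 6/5)
obs 3: x=1 → posterior Dirichlet(11, 18/5, 9, 6/5)
obs 4: x=3 → posterior Dirichlet(11, 18/5, 9, 11/5)
obs 5: x=3 → posterior Dirichlet(11, 18/5, 9, 16/5)

alpha_1=11, alpha_2=18/5, alpha_3=9, alpha_4=16/5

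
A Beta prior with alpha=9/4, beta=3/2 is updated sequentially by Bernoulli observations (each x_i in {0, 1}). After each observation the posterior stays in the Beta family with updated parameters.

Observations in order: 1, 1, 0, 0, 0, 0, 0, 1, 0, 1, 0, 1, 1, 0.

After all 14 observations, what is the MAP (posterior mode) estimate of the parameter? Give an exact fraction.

29/63

obs 1: x=1 → posterior Beta(13/4, 3/2)
obs 2: x=1 → posterior Beta(17/4, 3/2)
obs 3: x=0 → posterior Beta(17/4, 5/2)
obs 4: x=0 → posterior Beta(17/4, 7/2)
obs 5: x=0 → posterior Beta(17/4, 9/2)
obs 6: x=0 → posterior Beta(17/4, 11/2)
obs 7: x=0 → posterior Beta(17/4, 13/2)
obs 8: x=1 → posterior Beta(21/4, 13/2)
obs 9: x=0 → posterior Beta(21/4, 15/2)
obs 10: x=1 → posterior Beta(25/4, 15/2)
obs 11: x=0 → posterior Beta(25/4, 17/2)
obs 12: x=1 → posterior Beta(29/4, 17/2)
obs 13: x=1 → posterior Beta(33/4, 17/2)
obs 14: x=0 → posterior Beta(33/4, 19/2)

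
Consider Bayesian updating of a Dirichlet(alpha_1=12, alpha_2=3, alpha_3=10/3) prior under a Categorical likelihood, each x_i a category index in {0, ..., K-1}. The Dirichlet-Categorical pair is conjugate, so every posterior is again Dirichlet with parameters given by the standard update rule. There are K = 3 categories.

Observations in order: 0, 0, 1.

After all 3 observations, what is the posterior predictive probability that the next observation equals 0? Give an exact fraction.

21/32

obs 1: x=0 → posterior Dirichlet(13, 3, 10/3)
obs 2: x=0 → posterior Dirichlet(14, 3, 10/3)
obs 3: x=1 → posterior Dirichlet(14, 4, 10/3)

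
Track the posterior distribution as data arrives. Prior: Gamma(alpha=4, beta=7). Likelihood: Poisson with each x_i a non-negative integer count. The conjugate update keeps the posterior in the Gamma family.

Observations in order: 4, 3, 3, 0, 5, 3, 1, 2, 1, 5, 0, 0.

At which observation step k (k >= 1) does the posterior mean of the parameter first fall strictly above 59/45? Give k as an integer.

k = 3

obs 1: x=4 → posterior Gamma(8, 8)
obs 2: x=3 → posterior Gamma(11, 9)
obs 3: x=3 → posterior Gamma(14, 10)
obs 4: x=0 → posterior Gamma(14, 11)
obs 5: x=5 → posterior Gamma(19, 12)
obs 6: x=3 → posterior Gamma(22, 13)
obs 7: x=1 → posterior Gamma(23, 14)
obs 8: x=2 → posterior Gamma(25, 15)
obs 9: x=1 → posterior Gamma(26, 16)
obs 10: x=5 → posterior Gamma(31, 17)
obs 11: x=0 → posterior Gamma(31, 18)
obs 12: x=0 → posterior Gamma(31, 19)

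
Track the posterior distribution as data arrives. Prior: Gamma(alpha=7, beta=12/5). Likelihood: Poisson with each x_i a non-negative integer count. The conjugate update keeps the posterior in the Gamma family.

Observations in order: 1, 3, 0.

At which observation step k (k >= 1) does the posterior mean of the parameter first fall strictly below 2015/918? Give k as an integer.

k = 3

obs 1: x=1 → posterior Gamma(8, 17/5)
obs 2: x=3 → posterior Gamma(11, 22/5)
obs 3: x=0 → posterior Gamma(11, 27/5)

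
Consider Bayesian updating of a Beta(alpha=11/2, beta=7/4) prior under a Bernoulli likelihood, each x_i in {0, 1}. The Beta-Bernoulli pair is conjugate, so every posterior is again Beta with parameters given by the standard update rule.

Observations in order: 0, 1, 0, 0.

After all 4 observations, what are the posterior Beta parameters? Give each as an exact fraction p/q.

alpha=13/2, beta=19/4

obs 1: x=0 → posterior Beta(11/2, 11/4)
obs 2: x=1 → posterior Beta(13/2, 11/4)
obs 3: x=0 → posterior Beta(13/2, 15/4)
obs 4: x=0 → posterior Beta(13/2, 19/4)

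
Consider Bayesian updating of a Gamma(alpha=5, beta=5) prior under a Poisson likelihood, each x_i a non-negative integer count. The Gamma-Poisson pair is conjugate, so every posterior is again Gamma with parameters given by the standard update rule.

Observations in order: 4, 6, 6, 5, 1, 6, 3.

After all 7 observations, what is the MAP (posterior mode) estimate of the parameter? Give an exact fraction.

35/12

obs 1: x=4 → posterior Gamma(9, 6)
obs 2: x=6 → posterior Gamma(15, 7)
obs 3: x=6 → posterior Gamma(21, 8)
obs 4: x=5 → posterior Gamma(26, 9)
obs 5: x=1 → posterior Gamma(27, 10)
obs 6: x=6 → posterior Gamma(33, 11)
obs 7: x=3 → posterior Gamma(36, 12)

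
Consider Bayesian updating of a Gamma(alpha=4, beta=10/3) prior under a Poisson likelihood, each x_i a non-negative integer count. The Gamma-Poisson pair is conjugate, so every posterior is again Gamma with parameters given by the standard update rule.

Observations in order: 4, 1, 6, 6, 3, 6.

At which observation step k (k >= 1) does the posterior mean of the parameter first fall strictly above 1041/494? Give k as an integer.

obs 1: x=4 → posterior Gamma(8, 13/3)
obs 2: x=1 → posterior Gamma(9, 16/3)
obs 3: x=6 → posterior Gamma(15, 19/3)
obs 4: x=6 → posterior Gamma(21, 22/3)
obs 5: x=3 → posterior Gamma(24, 25/3)
obs 6: x=6 → posterior Gamma(30, 28/3)

k = 3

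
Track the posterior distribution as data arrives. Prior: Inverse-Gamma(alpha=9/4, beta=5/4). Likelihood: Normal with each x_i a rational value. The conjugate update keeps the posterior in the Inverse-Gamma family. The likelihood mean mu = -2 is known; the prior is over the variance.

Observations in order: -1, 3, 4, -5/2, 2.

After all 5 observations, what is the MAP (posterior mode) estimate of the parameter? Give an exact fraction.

323/46

obs 1: x=-1 → posterior Inverse-Gamma(11/4, 7/4)
obs 2: x=3 → posterior Inverse-Gamma(13/4, 57/4)
obs 3: x=4 → posterior Inverse-Gamma(15/4, 129/4)
obs 4: x=-5/2 → posterior Inverse-Gamma(17/4, 259/8)
obs 5: x=2 → posterior Inverse-Gamma(19/4, 323/8)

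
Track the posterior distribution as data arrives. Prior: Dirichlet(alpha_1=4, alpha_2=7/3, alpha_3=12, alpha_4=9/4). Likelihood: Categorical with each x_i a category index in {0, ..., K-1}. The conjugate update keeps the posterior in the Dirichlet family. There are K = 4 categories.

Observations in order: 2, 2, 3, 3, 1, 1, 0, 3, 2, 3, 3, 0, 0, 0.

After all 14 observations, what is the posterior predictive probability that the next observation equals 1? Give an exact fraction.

obs 1: x=2 → posterior Dirichlet(4, 7/3, 13, 9/4)
obs 2: x=2 → posterior Dirichlet(4, 7/3, 14, 9/4)
obs 3: x=3 → posterior Dirichlet(4, 7/3, 14, 13/4)
obs 4: x=3 → posterior Dirichlet(4, 7/3, 14, 17/4)
obs 5: x=1 → posterior Dirichlet(4, 10/3, 14, 17/4)
obs 6: x=1 → posterior Dirichlet(4, 13/3, 14, 17/4)
obs 7: x=0 → posterior Dirichlet(5, 13/3, 14, 17/4)
obs 8: x=3 → posterior Dirichlet(5, 13/3, 14, 21/4)
obs 9: x=2 → posterior Dirichlet(5, 13/3, 15, 21/4)
obs 10: x=3 → posterior Dirichlet(5, 13/3, 15, 25/4)
obs 11: x=3 → posterior Dirichlet(5, 13/3, 15, 29/4)
obs 12: x=0 → posterior Dirichlet(6, 13/3, 15, 29/4)
obs 13: x=0 → posterior Dirichlet(7, 13/3, 15, 29/4)
obs 14: x=0 → posterior Dirichlet(8, 13/3, 15, 29/4)

52/415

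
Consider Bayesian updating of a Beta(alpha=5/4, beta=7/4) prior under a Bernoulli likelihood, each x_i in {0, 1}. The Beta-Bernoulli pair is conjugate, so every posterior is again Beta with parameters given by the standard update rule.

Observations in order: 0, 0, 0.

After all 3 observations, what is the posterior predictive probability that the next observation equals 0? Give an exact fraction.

obs 1: x=0 → posterior Beta(5/4, 11/4)
obs 2: x=0 → posterior Beta(5/4, 15/4)
obs 3: x=0 → posterior Beta(5/4, 19/4)

19/24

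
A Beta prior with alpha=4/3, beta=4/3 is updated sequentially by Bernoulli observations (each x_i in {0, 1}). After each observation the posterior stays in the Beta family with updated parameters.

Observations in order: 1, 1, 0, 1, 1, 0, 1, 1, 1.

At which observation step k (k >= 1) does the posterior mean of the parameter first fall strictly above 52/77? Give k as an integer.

k = 2

obs 1: x=1 → posterior Beta(7/3, 4/3)
obs 2: x=1 → posterior Beta(10/3, 4/3)
obs 3: x=0 → posterior Beta(10/3, 7/3)
obs 4: x=1 → posterior Beta(13/3, 7/3)
obs 5: x=1 → posterior Beta(16/3, 7/3)
obs 6: x=0 → posterior Beta(16/3, 10/3)
obs 7: x=1 → posterior Beta(19/3, 10/3)
obs 8: x=1 → posterior Beta(22/3, 10/3)
obs 9: x=1 → posterior Beta(25/3, 10/3)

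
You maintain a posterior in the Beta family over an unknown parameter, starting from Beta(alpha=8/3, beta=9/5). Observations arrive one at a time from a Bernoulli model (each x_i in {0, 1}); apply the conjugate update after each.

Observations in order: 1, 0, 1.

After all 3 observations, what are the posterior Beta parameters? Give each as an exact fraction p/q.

alpha=14/3, beta=14/5

obs 1: x=1 → posterior Beta(11/3, 9/5)
obs 2: x=0 → posterior Beta(11/3, 14/5)
obs 3: x=1 → posterior Beta(14/3, 14/5)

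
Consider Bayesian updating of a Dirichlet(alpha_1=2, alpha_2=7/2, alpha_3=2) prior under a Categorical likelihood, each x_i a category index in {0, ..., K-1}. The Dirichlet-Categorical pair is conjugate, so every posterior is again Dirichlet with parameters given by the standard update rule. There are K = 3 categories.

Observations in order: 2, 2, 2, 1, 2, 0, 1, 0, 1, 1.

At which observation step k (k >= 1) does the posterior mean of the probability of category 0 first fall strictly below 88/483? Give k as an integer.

k = 4

obs 1: x=2 → posterior Dirichlet(2, 7/2, 3)
obs 2: x=2 → posterior Dirichlet(2, 7/2, 4)
obs 3: x=2 → posterior Dirichlet(2, 7/2, 5)
obs 4: x=1 → posterior Dirichlet(2, 9/2, 5)
obs 5: x=2 → posterior Dirichlet(2, 9/2, 6)
obs 6: x=0 → posterior Dirichlet(3, 9/2, 6)
obs 7: x=1 → posterior Dirichlet(3, 11/2, 6)
obs 8: x=0 → posterior Dirichlet(4, 11/2, 6)
obs 9: x=1 → posterior Dirichlet(4, 13/2, 6)
obs 10: x=1 → posterior Dirichlet(4, 15/2, 6)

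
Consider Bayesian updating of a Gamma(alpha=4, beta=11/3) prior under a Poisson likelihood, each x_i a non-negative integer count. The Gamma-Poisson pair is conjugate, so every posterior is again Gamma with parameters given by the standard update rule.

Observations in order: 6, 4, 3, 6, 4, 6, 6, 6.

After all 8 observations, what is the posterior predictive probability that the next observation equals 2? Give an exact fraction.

28329887831711621422370482664680806279796030366924242116510868072509765625/177757953225819951046325525739851593013572474885857896325015713055393185792

obs 1: x=6 → posterior Gamma(10, 14/3)
obs 2: x=4 → posterior Gamma(14, 17/3)
obs 3: x=3 → posterior Gamma(17, 20/3)
obs 4: x=6 → posterior Gamma(23, 23/3)
obs 5: x=4 → posterior Gamma(27, 26/3)
obs 6: x=6 → posterior Gamma(33, 29/3)
obs 7: x=6 → posterior Gamma(39, 32/3)
obs 8: x=6 → posterior Gamma(45, 35/3)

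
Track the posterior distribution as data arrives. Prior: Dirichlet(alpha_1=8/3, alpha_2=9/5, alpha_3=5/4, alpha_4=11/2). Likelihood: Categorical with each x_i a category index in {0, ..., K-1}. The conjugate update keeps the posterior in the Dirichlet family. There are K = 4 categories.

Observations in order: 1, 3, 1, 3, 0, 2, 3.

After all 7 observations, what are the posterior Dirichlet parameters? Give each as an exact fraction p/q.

alpha_1=11/3, alpha_2=19/5, alpha_3=9/4, alpha_4=17/2

obs 1: x=1 → posterior Dirichlet(8/3, 14/5, 5/4, 11/2)
obs 2: x=3 → posterior Dirichlet(8/3, 14/5, 5/4, 13/2)
obs 3: x=1 → posterior Dirichlet(8/3, 19/5, 5/4, 13/2)
obs 4: x=3 → posterior Dirichlet(8/3, 19/5, 5/4, 15/2)
obs 5: x=0 → posterior Dirichlet(11/3, 19/5, 5/4, 15/2)
obs 6: x=2 → posterior Dirichlet(11/3, 19/5, 9/4, 15/2)
obs 7: x=3 → posterior Dirichlet(11/3, 19/5, 9/4, 17/2)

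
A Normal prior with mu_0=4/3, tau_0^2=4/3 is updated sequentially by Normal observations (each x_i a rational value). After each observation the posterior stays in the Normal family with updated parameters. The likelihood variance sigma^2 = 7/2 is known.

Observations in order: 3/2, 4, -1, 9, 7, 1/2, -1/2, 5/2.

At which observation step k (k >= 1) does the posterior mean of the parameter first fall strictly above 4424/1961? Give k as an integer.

k = 4

obs 1: x=3/2 → posterior Normal(40/29, 28/29)
obs 2: x=4 → posterior Normal(72/37, 28/37)
obs 3: x=-1 → posterior Normal(64/45, 28/45)
obs 4: x=9 → posterior Normal(136/53, 28/53)
obs 5: x=7 → posterior Normal(192/61, 28/61)
obs 6: x=1/2 → posterior Normal(196/69, 28/69)
obs 7: x=-1/2 → posterior Normal(192/77, 4/11)
obs 8: x=5/2 → posterior Normal(212/85, 28/85)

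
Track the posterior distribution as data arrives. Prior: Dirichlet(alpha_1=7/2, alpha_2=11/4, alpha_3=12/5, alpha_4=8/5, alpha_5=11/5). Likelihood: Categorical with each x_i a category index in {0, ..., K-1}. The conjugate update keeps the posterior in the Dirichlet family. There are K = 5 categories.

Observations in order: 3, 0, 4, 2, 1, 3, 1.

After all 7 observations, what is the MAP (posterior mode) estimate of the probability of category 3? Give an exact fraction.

52/289

obs 1: x=3 → posterior Dirichlet(7/2, 11/4, 12/5, 13/5, 11/5)
obs 2: x=0 → posterior Dirichlet(9/2, 11/4, 12/5, 13/5, 11/5)
obs 3: x=4 → posterior Dirichlet(9/2, 11/4, 12/5, 13/5, 16/5)
obs 4: x=2 → posterior Dirichlet(9/2, 11/4, 17/5, 13/5, 16/5)
obs 5: x=1 → posterior Dirichlet(9/2, 15/4, 17/5, 13/5, 16/5)
obs 6: x=3 → posterior Dirichlet(9/2, 15/4, 17/5, 18/5, 16/5)
obs 7: x=1 → posterior Dirichlet(9/2, 19/4, 17/5, 18/5, 16/5)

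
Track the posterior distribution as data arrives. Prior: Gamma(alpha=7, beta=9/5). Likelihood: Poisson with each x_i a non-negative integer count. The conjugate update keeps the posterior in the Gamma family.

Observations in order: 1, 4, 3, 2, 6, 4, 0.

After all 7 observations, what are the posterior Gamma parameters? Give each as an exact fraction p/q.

alpha=27, beta=44/5

obs 1: x=1 → posterior Gamma(8, 14/5)
obs 2: x=4 → posterior Gamma(12, 19/5)
obs 3: x=3 → posterior Gamma(15, 24/5)
obs 4: x=2 → posterior Gamma(17, 29/5)
obs 5: x=6 → posterior Gamma(23, 34/5)
obs 6: x=4 → posterior Gamma(27, 39/5)
obs 7: x=0 → posterior Gamma(27, 44/5)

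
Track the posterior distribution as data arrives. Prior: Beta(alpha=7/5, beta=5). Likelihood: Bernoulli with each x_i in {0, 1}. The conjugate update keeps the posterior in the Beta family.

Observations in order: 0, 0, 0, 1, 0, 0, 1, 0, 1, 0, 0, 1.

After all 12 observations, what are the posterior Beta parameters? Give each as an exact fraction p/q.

obs 1: x=0 → posterior Beta(7/5, 6)
obs 2: x=0 → posterior Beta(7/5, 7)
obs 3: x=0 → posterior Beta(7/5, 8)
obs 4: x=1 → posterior Beta(12/5, 8)
obs 5: x=0 → posterior Beta(12/5, 9)
obs 6: x=0 → posterior Beta(12/5, 10)
obs 7: x=1 → posterior Beta(17/5, 10)
obs 8: x=0 → posterior Beta(17/5, 11)
obs 9: x=1 → posterior Beta(22/5, 11)
obs 10: x=0 → posterior Beta(22/5, 12)
obs 11: x=0 → posterior Beta(22/5, 13)
obs 12: x=1 → posterior Beta(27/5, 13)

alpha=27/5, beta=13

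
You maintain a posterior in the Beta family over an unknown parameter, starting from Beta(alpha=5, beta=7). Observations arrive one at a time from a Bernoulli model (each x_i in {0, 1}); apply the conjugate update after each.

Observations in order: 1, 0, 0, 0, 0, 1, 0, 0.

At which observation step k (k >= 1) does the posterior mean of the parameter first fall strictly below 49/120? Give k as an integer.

k = 3

obs 1: x=1 → posterior Beta(6, 7)
obs 2: x=0 → posterior Beta(6, 8)
obs 3: x=0 → posterior Beta(6, 9)
obs 4: x=0 → posterior Beta(6, 10)
obs 5: x=0 → posterior Beta(6, 11)
obs 6: x=1 → posterior Beta(7, 11)
obs 7: x=0 → posterior Beta(7, 12)
obs 8: x=0 → posterior Beta(7, 13)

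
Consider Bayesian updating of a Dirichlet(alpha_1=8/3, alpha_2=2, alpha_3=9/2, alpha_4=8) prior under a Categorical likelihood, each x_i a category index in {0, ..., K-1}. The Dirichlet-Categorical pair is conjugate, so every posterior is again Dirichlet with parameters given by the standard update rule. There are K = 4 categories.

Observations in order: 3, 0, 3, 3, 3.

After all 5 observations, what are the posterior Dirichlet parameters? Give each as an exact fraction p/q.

alpha_1=11/3, alpha_2=2, alpha_3=9/2, alpha_4=12

obs 1: x=3 → posterior Dirichlet(8/3, 2, 9/2, 9)
obs 2: x=0 → posterior Dirichlet(11/3, 2, 9/2, 9)
obs 3: x=3 → posterior Dirichlet(11/3, 2, 9/2, 10)
obs 4: x=3 → posterior Dirichlet(11/3, 2, 9/2, 11)
obs 5: x=3 → posterior Dirichlet(11/3, 2, 9/2, 12)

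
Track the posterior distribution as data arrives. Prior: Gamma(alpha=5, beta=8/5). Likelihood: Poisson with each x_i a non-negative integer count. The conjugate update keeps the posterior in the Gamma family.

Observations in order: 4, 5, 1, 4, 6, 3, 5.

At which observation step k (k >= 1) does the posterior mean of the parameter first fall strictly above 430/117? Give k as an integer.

k = 2

obs 1: x=4 → posterior Gamma(9, 13/5)
obs 2: x=5 → posterior Gamma(14, 18/5)
obs 3: x=1 → posterior Gamma(15, 23/5)
obs 4: x=4 → posterior Gamma(19, 28/5)
obs 5: x=6 → posterior Gamma(25, 33/5)
obs 6: x=3 → posterior Gamma(28, 38/5)
obs 7: x=5 → posterior Gamma(33, 43/5)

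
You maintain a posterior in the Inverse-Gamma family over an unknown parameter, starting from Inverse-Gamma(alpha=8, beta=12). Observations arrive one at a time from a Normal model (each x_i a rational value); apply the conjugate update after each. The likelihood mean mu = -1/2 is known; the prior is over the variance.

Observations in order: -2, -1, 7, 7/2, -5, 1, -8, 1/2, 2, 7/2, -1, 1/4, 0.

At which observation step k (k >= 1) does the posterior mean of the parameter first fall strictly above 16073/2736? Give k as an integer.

k = 5

obs 1: x=-2 → posterior Inverse-Gamma(17/2, 105/8)
obs 2: x=-1 → posterior Inverse-Gamma(9, 53/4)
obs 3: x=7 → posterior Inverse-Gamma(19/2, 331/8)
obs 4: x=7/2 → posterior Inverse-Gamma(10, 395/8)
obs 5: x=-5 → posterior Inverse-Gamma(21/2, 119/2)
obs 6: x=1 → posterior Inverse-Gamma(11, 485/8)
obs 7: x=-8 → posterior Inverse-Gamma(23/2, 355/4)
obs 8: x=1/2 → posterior Inverse-Gamma(12, 357/4)
obs 9: x=2 → posterior Inverse-Gamma(25/2, 739/8)
obs 10: x=7/2 → posterior Inverse-Gamma(13, 803/8)
obs 11: x=-1 → posterior Inverse-Gamma(27/2, 201/2)
obs 12: x=1/4 → posterior Inverse-Gamma(14, 3225/32)
obs 13: x=0 → posterior Inverse-Gamma(29/2, 3229/32)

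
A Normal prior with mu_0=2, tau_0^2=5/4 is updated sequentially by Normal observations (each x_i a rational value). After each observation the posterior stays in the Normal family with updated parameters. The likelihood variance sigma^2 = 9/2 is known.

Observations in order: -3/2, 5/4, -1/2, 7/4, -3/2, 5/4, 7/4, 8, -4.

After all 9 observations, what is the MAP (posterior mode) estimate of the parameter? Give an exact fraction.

137/126

obs 1: x=-3/2 → posterior Normal(57/46, 45/46)
obs 2: x=5/4 → posterior Normal(139/112, 45/56)
obs 3: x=-1/2 → posterior Normal(43/44, 15/22)
obs 4: x=7/4 → posterior Normal(41/38, 45/76)
obs 5: x=-3/2 → posterior Normal(67/86, 45/86)
obs 6: x=5/4 → posterior Normal(53/64, 15/32)
obs 7: x=7/4 → posterior Normal(97/106, 45/106)
obs 8: x=8 → posterior Normal(177/116, 45/116)
obs 9: x=-4 → posterior Normal(137/126, 5/14)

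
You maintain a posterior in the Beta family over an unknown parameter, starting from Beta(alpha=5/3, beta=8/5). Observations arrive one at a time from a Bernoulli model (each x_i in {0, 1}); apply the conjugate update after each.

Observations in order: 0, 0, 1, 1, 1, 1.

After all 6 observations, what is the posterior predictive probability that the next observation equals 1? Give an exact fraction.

obs 1: x=0 → posterior Beta(5/3, 13/5)
obs 2: x=0 → posterior Beta(5/3, 18/5)
obs 3: x=1 → posterior Beta(8/3, 18/5)
obs 4: x=1 → posterior Beta(11/3, 18/5)
obs 5: x=1 → posterior Beta(14/3, 18/5)
obs 6: x=1 → posterior Beta(17/3, 18/5)

85/139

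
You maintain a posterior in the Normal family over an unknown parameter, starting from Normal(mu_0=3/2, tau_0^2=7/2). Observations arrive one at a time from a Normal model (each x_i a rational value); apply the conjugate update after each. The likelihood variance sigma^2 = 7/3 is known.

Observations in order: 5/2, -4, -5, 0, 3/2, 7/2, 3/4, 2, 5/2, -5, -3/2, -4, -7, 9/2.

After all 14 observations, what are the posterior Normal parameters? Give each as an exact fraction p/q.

obs 1: x=5/2 → posterior Normal(21/10, 7/5)
obs 2: x=-4 → posterior Normal(-3/16, 7/8)
obs 3: x=-5 → posterior Normal(-3/2, 7/11)
obs 4: x=0 → posterior Normal(-33/28, 1/2)
obs 5: x=3/2 → posterior Normal(-12/17, 7/17)
obs 6: x=7/2 → posterior Normal(-3/40, 7/20)
obs 7: x=3/4 → posterior Normal(3/92, 7/23)
obs 8: x=2 → posterior Normal(27/104, 7/26)
obs 9: x=5/2 → posterior Normal(57/116, 7/29)
obs 10: x=-5 → posterior Normal(-3/128, 7/32)
obs 11: x=-3/2 → posterior Normal(-3/20, 1/5)
obs 12: x=-4 → posterior Normal(-69/152, 7/38)
obs 13: x=-7 → posterior Normal(-153/164, 7/41)
obs 14: x=9/2 → posterior Normal(-9/16, 7/44)

mu_0=-9/16, tau_0^2=7/44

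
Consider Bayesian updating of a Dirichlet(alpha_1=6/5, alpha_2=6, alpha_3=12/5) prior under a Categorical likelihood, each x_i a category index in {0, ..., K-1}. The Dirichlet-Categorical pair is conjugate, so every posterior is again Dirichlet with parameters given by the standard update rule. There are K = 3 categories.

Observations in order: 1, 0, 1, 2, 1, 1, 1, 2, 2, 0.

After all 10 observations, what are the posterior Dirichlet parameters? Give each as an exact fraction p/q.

obs 1: x=1 → posterior Dirichlet(6/5, 7, 12/5)
obs 2: x=0 → posterior Dirichlet(11/5, 7, 12/5)
obs 3: x=1 → posterior Dirichlet(11/5, 8, 12/5)
obs 4: x=2 → posterior Dirichlet(11/5, 8, 17/5)
obs 5: x=1 → posterior Dirichlet(11/5, 9, 17/5)
obs 6: x=1 → posterior Dirichlet(11/5, 10, 17/5)
obs 7: x=1 → posterior Dirichlet(11/5, 11, 17/5)
obs 8: x=2 → posterior Dirichlet(11/5, 11, 22/5)
obs 9: x=2 → posterior Dirichlet(11/5, 11, 27/5)
obs 10: x=0 → posterior Dirichlet(16/5, 11, 27/5)

alpha_1=16/5, alpha_2=11, alpha_3=27/5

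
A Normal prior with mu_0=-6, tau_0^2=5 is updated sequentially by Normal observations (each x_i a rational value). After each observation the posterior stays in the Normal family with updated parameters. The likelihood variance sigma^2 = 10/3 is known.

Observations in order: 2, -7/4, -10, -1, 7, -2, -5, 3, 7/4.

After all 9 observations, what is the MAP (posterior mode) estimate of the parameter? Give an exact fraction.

obs 1: x=2 → posterior Normal(-6/5, 2)
obs 2: x=-7/4 → posterior Normal(-45/32, 5/4)
obs 3: x=-10 → posterior Normal(-15/4, 10/11)
obs 4: x=-1 → posterior Normal(-177/56, 5/7)
obs 5: x=7 → posterior Normal(-93/68, 10/17)
obs 6: x=-2 → posterior Normal(-117/80, 1/2)
obs 7: x=-5 → posterior Normal(-177/92, 10/23)
obs 8: x=3 → posterior Normal(-141/104, 5/13)
obs 9: x=7/4 → posterior Normal(-30/29, 10/29)

-30/29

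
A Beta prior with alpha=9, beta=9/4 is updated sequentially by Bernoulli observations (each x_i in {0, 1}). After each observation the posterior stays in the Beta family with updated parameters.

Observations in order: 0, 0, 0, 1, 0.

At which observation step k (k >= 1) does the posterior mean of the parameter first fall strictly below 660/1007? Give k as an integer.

obs 1: x=0 → posterior Beta(9, 13/4)
obs 2: x=0 → posterior Beta(9, 17/4)
obs 3: x=0 → posterior Beta(9, 21/4)
obs 4: x=1 → posterior Beta(10, 21/4)
obs 5: x=0 → posterior Beta(10, 25/4)

k = 3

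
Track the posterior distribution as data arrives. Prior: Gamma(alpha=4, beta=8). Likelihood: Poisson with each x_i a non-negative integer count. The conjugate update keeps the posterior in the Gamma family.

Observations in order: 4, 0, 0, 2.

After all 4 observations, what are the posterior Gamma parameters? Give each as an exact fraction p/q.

alpha=10, beta=12

obs 1: x=4 → posterior Gamma(8, 9)
obs 2: x=0 → posterior Gamma(8, 10)
obs 3: x=0 → posterior Gamma(8, 11)
obs 4: x=2 → posterior Gamma(10, 12)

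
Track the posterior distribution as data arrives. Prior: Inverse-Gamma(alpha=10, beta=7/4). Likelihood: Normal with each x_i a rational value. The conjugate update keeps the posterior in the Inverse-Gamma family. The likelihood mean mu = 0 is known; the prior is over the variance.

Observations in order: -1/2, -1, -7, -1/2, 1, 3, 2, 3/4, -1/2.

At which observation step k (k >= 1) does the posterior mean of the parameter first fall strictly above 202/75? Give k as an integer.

obs 1: x=-1/2 → posterior Inverse-Gamma(21/2, 15/8)
obs 2: x=-1 → posterior Inverse-Gamma(11, 19/8)
obs 3: x=-7 → posterior Inverse-Gamma(23/2, 215/8)
obs 4: x=-1/2 → posterior Inverse-Gamma(12, 27)
obs 5: x=1 → posterior Inverse-Gamma(25/2, 55/2)
obs 6: x=3 → posterior Inverse-Gamma(13, 32)
obs 7: x=2 → posterior Inverse-Gamma(27/2, 34)
obs 8: x=3/4 → posterior Inverse-Gamma(14, 1097/32)
obs 9: x=-1/2 → posterior Inverse-Gamma(29/2, 1101/32)

k = 7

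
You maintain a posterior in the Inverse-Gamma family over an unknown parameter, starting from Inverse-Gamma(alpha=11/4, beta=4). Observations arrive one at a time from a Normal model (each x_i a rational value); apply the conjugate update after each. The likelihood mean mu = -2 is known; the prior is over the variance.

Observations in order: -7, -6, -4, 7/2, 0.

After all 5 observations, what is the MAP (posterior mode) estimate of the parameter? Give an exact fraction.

obs 1: x=-7 → posterior Inverse-Gamma(13/4, 33/2)
obs 2: x=-6 → posterior Inverse-Gamma(15/4, 49/2)
obs 3: x=-4 → posterior Inverse-Gamma(17/4, 53/2)
obs 4: x=7/2 → posterior Inverse-Gamma(19/4, 333/8)
obs 5: x=0 → posterior Inverse-Gamma(21/4, 349/8)

349/50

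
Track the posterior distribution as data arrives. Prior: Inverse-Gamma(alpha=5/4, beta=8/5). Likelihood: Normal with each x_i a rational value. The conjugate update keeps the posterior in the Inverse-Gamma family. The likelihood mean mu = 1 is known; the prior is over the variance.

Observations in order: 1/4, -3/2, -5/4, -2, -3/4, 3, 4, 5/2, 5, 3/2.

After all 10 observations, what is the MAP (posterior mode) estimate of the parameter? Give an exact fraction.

obs 1: x=1/4 → posterior Inverse-Gamma(7/4, 301/160)
obs 2: x=-3/2 → posterior Inverse-Gamma(9/4, 801/160)
obs 3: x=-5/4 → posterior Inverse-Gamma(11/4, 603/80)
obs 4: x=-2 → posterior Inverse-Gamma(13/4, 963/80)
obs 5: x=-3/4 → posterior Inverse-Gamma(15/4, 2171/160)
obs 6: x=3 → posterior Inverse-Gamma(17/4, 2491/160)
obs 7: x=4 → posterior Inverse-Gamma(19/4, 3211/160)
obs 8: x=5/2 → posterior Inverse-Gamma(21/4, 3391/160)
obs 9: x=5 → posterior Inverse-Gamma(23/4, 4671/160)
obs 10: x=3/2 → posterior Inverse-Gamma(25/4, 4691/160)

4691/1160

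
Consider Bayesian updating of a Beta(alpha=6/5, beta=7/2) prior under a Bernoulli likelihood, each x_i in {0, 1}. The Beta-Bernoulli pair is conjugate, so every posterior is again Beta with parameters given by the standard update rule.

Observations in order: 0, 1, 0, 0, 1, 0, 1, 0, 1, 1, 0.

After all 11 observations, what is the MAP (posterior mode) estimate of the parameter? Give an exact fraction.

obs 1: x=0 → posterior Beta(6/5, 9/2)
obs 2: x=1 → posterior Beta(11/5, 9/2)
obs 3: x=0 → posterior Beta(11/5, 11/2)
obs 4: x=0 → posterior Beta(11/5, 13/2)
obs 5: x=1 → posterior Beta(16/5, 13/2)
obs 6: x=0 → posterior Beta(16/5, 15/2)
obs 7: x=1 → posterior Beta(21/5, 15/2)
obs 8: x=0 → posterior Beta(21/5, 17/2)
obs 9: x=1 → posterior Beta(26/5, 17/2)
obs 10: x=1 → posterior Beta(31/5, 17/2)
obs 11: x=0 → posterior Beta(31/5, 19/2)

52/137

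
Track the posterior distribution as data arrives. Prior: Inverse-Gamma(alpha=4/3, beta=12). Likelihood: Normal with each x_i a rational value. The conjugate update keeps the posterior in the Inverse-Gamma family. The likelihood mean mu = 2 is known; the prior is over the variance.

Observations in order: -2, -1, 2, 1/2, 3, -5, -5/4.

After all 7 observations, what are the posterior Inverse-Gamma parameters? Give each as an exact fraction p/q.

alpha=29/6, beta=1789/32

obs 1: x=-2 → posterior Inverse-Gamma(11/6, 20)
obs 2: x=-1 → posterior Inverse-Gamma(7/3, 49/2)
obs 3: x=2 → posterior Inverse-Gamma(17/6, 49/2)
obs 4: x=1/2 → posterior Inverse-Gamma(10/3, 205/8)
obs 5: x=3 → posterior Inverse-Gamma(23/6, 209/8)
obs 6: x=-5 → posterior Inverse-Gamma(13/3, 405/8)
obs 7: x=-5/4 → posterior Inverse-Gamma(29/6, 1789/32)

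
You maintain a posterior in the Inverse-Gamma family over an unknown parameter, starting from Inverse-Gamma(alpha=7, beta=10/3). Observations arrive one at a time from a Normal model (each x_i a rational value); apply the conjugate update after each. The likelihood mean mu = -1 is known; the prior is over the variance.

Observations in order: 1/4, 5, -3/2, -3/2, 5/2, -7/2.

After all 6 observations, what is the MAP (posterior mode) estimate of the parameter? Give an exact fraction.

3035/1056

obs 1: x=1/4 → posterior Inverse-Gamma(15/2, 395/96)
obs 2: x=5 → posterior Inverse-Gamma(8, 2123/96)
obs 3: x=-3/2 → posterior Inverse-Gamma(17/2, 2135/96)
obs 4: x=-3/2 → posterior Inverse-Gamma(9, 2147/96)
obs 5: x=5/2 → posterior Inverse-Gamma(19/2, 2735/96)
obs 6: x=-7/2 → posterior Inverse-Gamma(10, 3035/96)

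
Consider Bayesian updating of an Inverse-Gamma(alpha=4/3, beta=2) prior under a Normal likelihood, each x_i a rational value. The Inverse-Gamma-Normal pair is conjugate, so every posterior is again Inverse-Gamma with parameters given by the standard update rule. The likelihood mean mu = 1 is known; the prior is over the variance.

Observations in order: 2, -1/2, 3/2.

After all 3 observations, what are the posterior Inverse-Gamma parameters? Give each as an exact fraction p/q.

obs 1: x=2 → posterior Inverse-Gamma(11/6, 5/2)
obs 2: x=-1/2 → posterior Inverse-Gamma(7/3, 29/8)
obs 3: x=3/2 → posterior Inverse-Gamma(17/6, 15/4)

alpha=17/6, beta=15/4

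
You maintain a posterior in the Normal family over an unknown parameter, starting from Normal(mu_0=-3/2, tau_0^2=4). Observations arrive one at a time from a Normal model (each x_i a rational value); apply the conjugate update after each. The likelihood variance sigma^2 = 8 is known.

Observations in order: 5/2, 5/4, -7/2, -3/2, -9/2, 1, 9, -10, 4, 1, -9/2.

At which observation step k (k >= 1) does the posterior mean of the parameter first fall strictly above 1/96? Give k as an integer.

k = 2

obs 1: x=5/2 → posterior Normal(-1/6, 8/3)
obs 2: x=5/4 → posterior Normal(3/16, 2)
obs 3: x=-7/2 → posterior Normal(-11/20, 8/5)
obs 4: x=-3/2 → posterior Normal(-17/24, 4/3)
obs 5: x=-9/2 → posterior Normal(-5/4, 8/7)
obs 6: x=1 → posterior Normal(-31/32, 1)
obs 7: x=9 → posterior Normal(5/36, 8/9)
obs 8: x=-10 → posterior Normal(-7/8, 4/5)
obs 9: x=4 → posterior Normal(-19/44, 8/11)
obs 10: x=1 → posterior Normal(-5/16, 2/3)
obs 11: x=-9/2 → posterior Normal(-33/52, 8/13)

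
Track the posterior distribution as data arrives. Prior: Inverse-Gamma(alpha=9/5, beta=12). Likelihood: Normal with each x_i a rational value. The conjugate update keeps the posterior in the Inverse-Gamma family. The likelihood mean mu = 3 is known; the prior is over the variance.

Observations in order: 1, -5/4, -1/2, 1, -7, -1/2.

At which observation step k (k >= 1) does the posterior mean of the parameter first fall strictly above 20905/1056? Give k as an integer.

k = 5

obs 1: x=1 → posterior Inverse-Gamma(23/10, 14)
obs 2: x=-5/4 → posterior Inverse-Gamma(14/5, 737/32)
obs 3: x=-1/2 → posterior Inverse-Gamma(33/10, 933/32)
obs 4: x=1 → posterior Inverse-Gamma(19/5, 997/32)
obs 5: x=-7 → posterior Inverse-Gamma(43/10, 2597/32)
obs 6: x=-1/2 → posterior Inverse-Gamma(24/5, 2793/32)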